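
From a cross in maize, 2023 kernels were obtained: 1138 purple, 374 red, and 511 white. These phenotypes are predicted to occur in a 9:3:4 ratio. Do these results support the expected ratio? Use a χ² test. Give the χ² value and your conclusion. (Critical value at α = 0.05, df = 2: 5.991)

The 9:3:4 ratio has 16 parts, so with N = 2023 the expected counts are:
  purple: 2023 × 9/16 = 1137.9375
  red: 2023 × 3/16 = 379.3125
  white: 2023 × 4/16 = 505.75
χ² = Σ (O − E)² / E
  purple: (1138 − 1137.9375)² / 1137.9375 = 0.0000
  red: (374 − 379.3125)² / 379.3125 = 0.0744
  white: (511 − 505.75)² / 505.75 = 0.0545
χ² = 0.0000 + 0.0744 + 0.0545 = 0.1289 ≈ 0.129
Degrees of freedom = 3 − 1 = 2; critical value at α = 0.05 is 5.991.
Since 0.129 < 5.991, we fail to reject the null hypothesis — the data are consistent with the 9:3:4 ratio.

0.129; consistent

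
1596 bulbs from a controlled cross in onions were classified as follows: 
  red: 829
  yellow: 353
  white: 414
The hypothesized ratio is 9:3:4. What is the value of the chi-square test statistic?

15.483

Total ratio parts = 16. Expected numbers out of 1596:
  red: 1596 × 9/16 = 897.75
  yellow: 1596 × 3/16 = 299.25
  white: 1596 × 4/16 = 399
χ² = Σ (O − E)² / E
  red: (829 − 897.75)² / 897.75 = 5.2649
  yellow: (353 − 299.25)² / 299.25 = 9.6543
  white: (414 − 399)² / 399 = 0.5639
χ² = 5.2649 + 9.6543 + 0.5639 = 15.4831 ≈ 15.483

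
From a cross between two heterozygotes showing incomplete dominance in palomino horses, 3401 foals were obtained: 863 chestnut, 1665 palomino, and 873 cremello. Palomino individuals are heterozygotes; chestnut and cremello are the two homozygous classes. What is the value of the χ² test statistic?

With incomplete dominance, a heterozygote × heterozygote cross gives a 1:2:1 phenotypic ratio.
The 1:2:1 ratio has 4 parts, so with N = 3401 the expected counts are:
  chestnut: 3401 × 1/4 = 850.25
  palomino: 3401 × 2/4 = 1700.5
  cremello: 3401 × 1/4 = 850.25
χ² = Σ (O − E)² / E
  chestnut: (863 − 850.25)² / 850.25 = 0.1912
  palomino: (1665 − 1700.5)² / 1700.5 = 0.7411
  cremello: (873 − 850.25)² / 850.25 = 0.6087
χ² = 0.1912 + 0.7411 + 0.6087 = 1.541

1.541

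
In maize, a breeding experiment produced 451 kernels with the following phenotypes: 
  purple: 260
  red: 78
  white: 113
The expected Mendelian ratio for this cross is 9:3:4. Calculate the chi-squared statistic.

The 9:3:4 ratio has 16 parts, so with N = 451 the expected counts are:
  purple: 451 × 9/16 = 253.6875
  red: 451 × 3/16 = 84.5625
  white: 451 × 4/16 = 112.75
χ² = Σ (O − E)² / E
  purple: (260 − 253.6875)² / 253.6875 = 0.1571
  red: (78 − 84.5625)² / 84.5625 = 0.5093
  white: (113 − 112.75)² / 112.75 = 0.0006
χ² = 0.1571 + 0.5093 + 0.0006 = 0.667

0.667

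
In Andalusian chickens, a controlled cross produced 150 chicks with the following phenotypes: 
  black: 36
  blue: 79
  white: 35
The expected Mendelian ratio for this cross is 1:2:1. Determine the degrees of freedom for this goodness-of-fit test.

2

A goodness-of-fit test with 3 phenotype classes has df = 3 − 1 = 2.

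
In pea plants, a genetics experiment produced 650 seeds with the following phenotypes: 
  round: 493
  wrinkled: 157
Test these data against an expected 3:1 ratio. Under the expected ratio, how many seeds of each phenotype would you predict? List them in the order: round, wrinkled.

Under the 3:1 hypothesis (Σ ratio = 4, N = 650):
  round: 650 × 3/4 = 487.5
  wrinkled: 650 × 1/4 = 162.5

487.5, 162.5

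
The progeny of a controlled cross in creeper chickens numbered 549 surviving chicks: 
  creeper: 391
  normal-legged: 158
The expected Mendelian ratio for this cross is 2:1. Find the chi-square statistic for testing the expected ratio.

Expected counts for N = 549 under a 2:1 ratio (total parts = 3):
  creeper: 549 × 2/3 = 366
  normal-legged: 549 × 1/3 = 183
χ² = Σ (O − E)² / E
  creeper: (391 − 366)² / 366 = 1.7077
  normal-legged: (158 − 183)² / 183 = 3.4153
χ² = 1.7077 + 3.4153 = 5.123

5.123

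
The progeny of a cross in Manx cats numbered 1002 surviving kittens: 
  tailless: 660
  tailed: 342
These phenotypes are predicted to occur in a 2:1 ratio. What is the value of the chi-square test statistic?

Expected counts for N = 1002 under a 2:1 ratio (total parts = 3):
  tailless: 1002 × 2/3 = 668
  tailed: 1002 × 1/3 = 334
χ² = Σ (O − E)² / E
  tailless: (660 − 668)² / 668 = 0.0958
  tailed: (342 − 334)² / 334 = 0.1916
χ² = 0.0958 + 0.1916 = 0.2874 ≈ 0.287

0.287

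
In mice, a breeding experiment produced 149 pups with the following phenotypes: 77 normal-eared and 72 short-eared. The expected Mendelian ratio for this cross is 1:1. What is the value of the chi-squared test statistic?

Expected counts for N = 149 under a 1:1 ratio (total parts = 2):
  normal-eared: 149 × 1/2 = 74.5
  short-eared: 149 × 1/2 = 74.5
χ² = Σ (O − E)² / E
  normal-eared: (77 − 74.5)² / 74.5 = 0.0839
  short-eared: (72 − 74.5)² / 74.5 = 0.0839
χ² = 0.0839 + 0.0839 = 0.1678 ≈ 0.168

0.168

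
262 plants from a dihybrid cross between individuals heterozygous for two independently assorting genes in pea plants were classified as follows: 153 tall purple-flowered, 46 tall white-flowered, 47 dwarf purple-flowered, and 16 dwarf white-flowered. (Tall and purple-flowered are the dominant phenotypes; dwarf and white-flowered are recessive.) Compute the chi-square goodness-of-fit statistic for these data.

A dihybrid F₂ with independent assortment and complete dominance at both loci gives a 9:3:3:1 phenotypic ratio.
The 9:3:3:1 ratio has 16 parts, so with N = 262 the expected counts are:
  tall purple-flowered: 262 × 9/16 = 147.375
  tall white-flowered: 262 × 3/16 = 49.125
  dwarf purple-flowered: 262 × 3/16 = 49.125
  dwarf white-flowered: 262 × 1/16 = 16.375
χ² = Σ (O − E)² / E
  tall purple-flowered: (153 − 147.375)² / 147.375 = 0.2147
  tall white-flowered: (46 − 49.125)² / 49.125 = 0.1988
  dwarf purple-flowered: (47 − 49.125)² / 49.125 = 0.0919
  dwarf white-flowered: (16 − 16.375)² / 16.375 = 0.0086
χ² = 0.2147 + 0.1988 + 0.0919 + 0.0086 = 0.514

0.514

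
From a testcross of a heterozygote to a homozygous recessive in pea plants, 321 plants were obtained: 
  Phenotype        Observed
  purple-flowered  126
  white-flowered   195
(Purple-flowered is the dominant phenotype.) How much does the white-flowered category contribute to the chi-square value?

7.416

A testcross of a heterozygote (Aa × aa) gives a 1:1 phenotypic ratio.
Total ratio parts = 2. Expected numbers out of 321:
  purple-flowered: 321 × 1/2 = 160.5
  white-flowered: 321 × 1/2 = 160.5
Contribution of white-flowered: (195 − 160.5)² / 160.5 = 7.4159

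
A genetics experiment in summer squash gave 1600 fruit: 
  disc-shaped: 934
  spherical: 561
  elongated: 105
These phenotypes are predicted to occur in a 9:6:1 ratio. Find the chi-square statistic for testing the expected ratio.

Total ratio parts = 16. Expected numbers out of 1600:
  disc-shaped: 1600 × 9/16 = 900
  spherical: 1600 × 6/16 = 600
  elongated: 1600 × 1/16 = 100
χ² = Σ (O − E)² / E
  disc-shaped: (934 − 900)² / 900 = 1.2844
  spherical: (561 − 600)² / 600 = 2.5350
  elongated: (105 − 100)² / 100 = 0.2500
χ² = 1.2844 + 2.5350 + 0.2500 = 4.0694 ≈ 4.069

4.069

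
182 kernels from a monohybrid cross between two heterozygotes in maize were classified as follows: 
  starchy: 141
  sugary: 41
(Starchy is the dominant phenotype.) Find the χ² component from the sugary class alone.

For a monohybrid cross between heterozygotes with complete dominance, the expected phenotypic ratio is 3:1.
The 3:1 ratio has 4 parts, so with N = 182 the expected counts are:
  starchy: 182 × 3/4 = 136.5
  sugary: 182 × 1/4 = 45.5
Contribution of sugary: (41 − 45.5)² / 45.5 = 0.4451

0.445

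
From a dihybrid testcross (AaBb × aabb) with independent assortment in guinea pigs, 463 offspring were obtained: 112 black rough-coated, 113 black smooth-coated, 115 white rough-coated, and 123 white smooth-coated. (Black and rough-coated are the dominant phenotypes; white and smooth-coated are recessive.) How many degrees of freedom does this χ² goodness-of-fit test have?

3

A dihybrid testcross with independent assortment gives a 1:1:1:1 ratio.
A goodness-of-fit test with 4 phenotype classes has df = 4 − 1 = 3.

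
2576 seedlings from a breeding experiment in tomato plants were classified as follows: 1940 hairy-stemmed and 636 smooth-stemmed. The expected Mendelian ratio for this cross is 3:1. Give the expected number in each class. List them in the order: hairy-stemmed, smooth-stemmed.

Total ratio parts = 4. Expected numbers out of 2576:
  hairy-stemmed: 2576 × 3/4 = 1932
  smooth-stemmed: 2576 × 1/4 = 644

1932, 644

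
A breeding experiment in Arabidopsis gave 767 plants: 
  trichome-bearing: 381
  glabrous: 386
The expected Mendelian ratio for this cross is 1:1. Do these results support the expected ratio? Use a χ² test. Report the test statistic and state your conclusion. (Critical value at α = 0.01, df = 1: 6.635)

0.033; consistent

Expected counts for N = 767 under a 1:1 ratio (total parts = 2):
  trichome-bearing: 767 × 1/2 = 383.5
  glabrous: 767 × 1/2 = 383.5
χ² = Σ (O − E)² / E
  trichome-bearing: (381 − 383.5)² / 383.5 = 0.0163
  glabrous: (386 − 383.5)² / 383.5 = 0.0163
χ² = 0.0163 + 0.0163 = 0.0326 ≈ 0.033
Degrees of freedom = 2 − 1 = 1; critical value at α = 0.01 is 6.635.
Since 0.033 < 6.635, we fail to reject the null hypothesis — the data are consistent with the 1:1 ratio.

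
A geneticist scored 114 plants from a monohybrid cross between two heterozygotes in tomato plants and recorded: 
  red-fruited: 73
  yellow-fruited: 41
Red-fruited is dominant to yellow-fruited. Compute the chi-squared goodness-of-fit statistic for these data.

For a monohybrid cross between heterozygotes with complete dominance, the expected phenotypic ratio is 3:1.
Total ratio parts = 4. Expected numbers out of 114:
  red-fruited: 114 × 3/4 = 85.5
  yellow-fruited: 114 × 1/4 = 28.5
χ² = Σ (O − E)² / E
  red-fruited: (73 − 85.5)² / 85.5 = 1.8275
  yellow-fruited: (41 − 28.5)² / 28.5 = 5.4825
χ² = 1.8275 + 5.4825 = 7.310

7.310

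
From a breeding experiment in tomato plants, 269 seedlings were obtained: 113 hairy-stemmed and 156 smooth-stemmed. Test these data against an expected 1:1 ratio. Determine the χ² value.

6.874

Total ratio parts = 2. Expected numbers out of 269:
  hairy-stemmed: 269 × 1/2 = 134.5
  smooth-stemmed: 269 × 1/2 = 134.5
χ² = Σ (O − E)² / E
  hairy-stemmed: (113 − 134.5)² / 134.5 = 3.4368
  smooth-stemmed: (156 − 134.5)² / 134.5 = 3.4368
χ² = 3.4368 + 3.4368 = 6.8736 ≈ 6.874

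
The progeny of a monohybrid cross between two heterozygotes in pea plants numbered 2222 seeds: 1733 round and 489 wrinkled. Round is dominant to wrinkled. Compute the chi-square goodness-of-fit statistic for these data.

For a monohybrid cross between heterozygotes with complete dominance, the expected phenotypic ratio is 3:1.
Expected counts for N = 2222 under a 3:1 ratio (total parts = 4):
  round: 2222 × 3/4 = 1666.5
  wrinkled: 2222 × 1/4 = 555.5
χ² = Σ (O − E)² / E
  round: (1733 − 1666.5)² / 1666.5 = 2.6536
  wrinkled: (489 − 555.5)² / 555.5 = 7.9608
χ² = 2.6536 + 7.9608 = 10.6144 ≈ 10.614

10.614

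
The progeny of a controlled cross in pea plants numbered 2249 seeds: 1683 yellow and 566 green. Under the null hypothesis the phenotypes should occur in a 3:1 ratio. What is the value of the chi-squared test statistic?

0.033

The 3:1 ratio has 4 parts, so with N = 2249 the expected counts are:
  yellow: 2249 × 3/4 = 1686.75
  green: 2249 × 1/4 = 562.25
χ² = Σ (O − E)² / E
  yellow: (1683 − 1686.75)² / 1686.75 = 0.0083
  green: (566 − 562.25)² / 562.25 = 0.0250
χ² = 0.0083 + 0.0250 = 0.0333 ≈ 0.033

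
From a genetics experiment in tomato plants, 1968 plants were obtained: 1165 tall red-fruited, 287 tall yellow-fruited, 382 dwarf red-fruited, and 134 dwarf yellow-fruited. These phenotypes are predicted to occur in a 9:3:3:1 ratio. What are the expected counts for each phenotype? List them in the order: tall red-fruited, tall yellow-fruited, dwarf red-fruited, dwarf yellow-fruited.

1107, 369, 369, 123

Expected counts for N = 1968 under a 9:3:3:1 ratio (total parts = 16):
  tall red-fruited: 1968 × 9/16 = 1107
  tall yellow-fruited: 1968 × 3/16 = 369
  dwarf red-fruited: 1968 × 3/16 = 369
  dwarf yellow-fruited: 1968 × 1/16 = 123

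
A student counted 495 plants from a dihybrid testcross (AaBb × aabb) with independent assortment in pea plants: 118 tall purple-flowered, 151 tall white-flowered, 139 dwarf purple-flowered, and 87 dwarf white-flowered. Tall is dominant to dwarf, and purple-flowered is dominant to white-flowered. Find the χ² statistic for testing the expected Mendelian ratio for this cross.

A dihybrid testcross with independent assortment gives a 1:1:1:1 ratio.
Under the 1:1:1:1 hypothesis (Σ ratio = 4, N = 495):
  tall purple-flowered: 495 × 1/4 = 123.75
  tall white-flowered: 495 × 1/4 = 123.75
  dwarf purple-flowered: 495 × 1/4 = 123.75
  dwarf white-flowered: 495 × 1/4 = 123.75
χ² = Σ (O − E)² / E
  tall purple-flowered: (118 − 123.75)² / 123.75 = 0.2672
  tall white-flowered: (151 − 123.75)² / 123.75 = 6.0005
  dwarf purple-flowered: (139 − 123.75)² / 123.75 = 1.8793
  dwarf white-flowered: (87 − 123.75)² / 123.75 = 10.9136
χ² = 0.2672 + 6.0005 + 1.8793 + 10.9136 = 19.0606 ≈ 19.061

19.061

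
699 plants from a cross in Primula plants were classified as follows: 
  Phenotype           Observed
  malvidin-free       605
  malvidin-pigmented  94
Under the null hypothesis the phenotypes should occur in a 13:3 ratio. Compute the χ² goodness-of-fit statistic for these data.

Total ratio parts = 16. Expected numbers out of 699:
  malvidin-free: 699 × 13/16 = 567.9375
  malvidin-pigmented: 699 × 3/16 = 131.0625
χ² = Σ (O − E)² / E
  malvidin-free: (605 − 567.9375)² / 567.9375 = 2.4186
  malvidin-pigmented: (94 − 131.0625)² / 131.0625 = 10.4807
χ² = 2.4186 + 10.4807 = 12.8993 ≈ 12.899

12.899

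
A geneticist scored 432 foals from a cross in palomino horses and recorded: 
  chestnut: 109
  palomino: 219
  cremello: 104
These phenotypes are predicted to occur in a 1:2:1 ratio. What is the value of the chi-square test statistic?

0.199

Under the 1:2:1 hypothesis (Σ ratio = 4, N = 432):
  chestnut: 432 × 1/4 = 108
  palomino: 432 × 2/4 = 216
  cremello: 432 × 1/4 = 108
χ² = Σ (O − E)² / E
  chestnut: (109 − 108)² / 108 = 0.0093
  palomino: (219 − 216)² / 216 = 0.0417
  cremello: (104 − 108)² / 108 = 0.1481
χ² = 0.0093 + 0.0417 + 0.1481 = 0.1991 ≈ 0.199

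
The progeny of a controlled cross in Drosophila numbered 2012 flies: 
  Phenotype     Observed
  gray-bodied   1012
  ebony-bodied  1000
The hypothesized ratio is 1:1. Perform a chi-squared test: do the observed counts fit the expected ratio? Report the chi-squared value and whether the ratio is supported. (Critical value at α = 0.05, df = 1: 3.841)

0.072; consistent

Total ratio parts = 2. Expected numbers out of 2012:
  gray-bodied: 2012 × 1/2 = 1006
  ebony-bodied: 2012 × 1/2 = 1006
χ² = Σ (O − E)² / E
  gray-bodied: (1012 − 1006)² / 1006 = 0.0358
  ebony-bodied: (1000 − 1006)² / 1006 = 0.0358
χ² = 0.0358 + 0.0358 = 0.0716 ≈ 0.072
Degrees of freedom = 2 − 1 = 1; critical value at α = 0.05 is 3.841.
Since 0.072 < 3.841, we fail to reject the null hypothesis — the data are consistent with the 1:1 ratio.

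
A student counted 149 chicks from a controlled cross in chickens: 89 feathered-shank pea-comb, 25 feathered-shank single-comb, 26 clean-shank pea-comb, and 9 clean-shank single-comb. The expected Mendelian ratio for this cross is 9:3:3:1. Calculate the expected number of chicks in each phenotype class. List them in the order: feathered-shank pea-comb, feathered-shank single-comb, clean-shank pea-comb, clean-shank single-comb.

83.8125, 27.9375, 27.9375, 9.3125

Expected counts for N = 149 under a 9:3:3:1 ratio (total parts = 16):
  feathered-shank pea-comb: 149 × 9/16 = 83.8125
  feathered-shank single-comb: 149 × 3/16 = 27.9375
  clean-shank pea-comb: 149 × 3/16 = 27.9375
  clean-shank single-comb: 149 × 1/16 = 9.3125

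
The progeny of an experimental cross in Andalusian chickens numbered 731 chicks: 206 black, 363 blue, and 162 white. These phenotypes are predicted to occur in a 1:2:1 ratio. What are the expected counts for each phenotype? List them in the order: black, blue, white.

182.75, 365.5, 182.75

Expected counts for N = 731 under a 1:2:1 ratio (total parts = 4):
  black: 731 × 1/4 = 182.75
  blue: 731 × 2/4 = 365.5
  white: 731 × 1/4 = 182.75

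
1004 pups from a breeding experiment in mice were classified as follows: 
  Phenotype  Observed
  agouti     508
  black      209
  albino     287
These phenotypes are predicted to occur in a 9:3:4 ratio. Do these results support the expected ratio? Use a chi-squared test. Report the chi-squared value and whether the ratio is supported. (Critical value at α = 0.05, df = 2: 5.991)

13.153; not consistent

Under the 9:3:4 hypothesis (Σ ratio = 16, N = 1004):
  agouti: 1004 × 9/16 = 564.75
  black: 1004 × 3/16 = 188.25
  albino: 1004 × 4/16 = 251
χ² = Σ (O − E)² / E
  agouti: (508 − 564.75)² / 564.75 = 5.7026
  black: (209 − 188.25)² / 188.25 = 2.2872
  albino: (287 − 251)² / 251 = 5.1633
χ² = 5.7026 + 2.2872 + 5.1633 = 13.1531 ≈ 13.153
Degrees of freedom = 3 − 1 = 2; critical value at α = 0.05 is 5.991.
Since 13.153 > 5.991, we reject the null hypothesis — the data do not fit the 9:3:4 ratio.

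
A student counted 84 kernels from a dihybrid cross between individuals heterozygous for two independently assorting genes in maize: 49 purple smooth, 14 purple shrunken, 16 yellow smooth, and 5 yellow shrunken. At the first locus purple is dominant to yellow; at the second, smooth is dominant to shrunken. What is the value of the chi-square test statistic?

0.275

A dihybrid F₂ with independent assortment and complete dominance at both loci gives a 9:3:3:1 phenotypic ratio.
Total ratio parts = 16. Expected numbers out of 84:
  purple smooth: 84 × 9/16 = 47.25
  purple shrunken: 84 × 3/16 = 15.75
  yellow smooth: 84 × 3/16 = 15.75
  yellow shrunken: 84 × 1/16 = 5.25
χ² = Σ (O − E)² / E
  purple smooth: (49 − 47.25)² / 47.25 = 0.0648
  purple shrunken: (14 − 15.75)² / 15.75 = 0.1944
  yellow smooth: (16 − 15.75)² / 15.75 = 0.0040
  yellow shrunken: (5 − 5.25)² / 5.25 = 0.0119
χ² = 0.0648 + 0.1944 + 0.0040 + 0.0119 = 0.2751 ≈ 0.275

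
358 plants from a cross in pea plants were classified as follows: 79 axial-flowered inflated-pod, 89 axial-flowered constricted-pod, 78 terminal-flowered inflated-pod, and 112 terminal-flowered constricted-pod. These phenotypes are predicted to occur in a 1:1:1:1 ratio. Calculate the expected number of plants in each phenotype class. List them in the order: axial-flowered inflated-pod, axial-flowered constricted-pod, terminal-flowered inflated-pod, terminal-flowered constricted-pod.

89.5, 89.5, 89.5, 89.5

Total ratio parts = 4. Expected numbers out of 358:
  axial-flowered inflated-pod: 358 × 1/4 = 89.5
  axial-flowered constricted-pod: 358 × 1/4 = 89.5
  terminal-flowered inflated-pod: 358 × 1/4 = 89.5
  terminal-flowered constricted-pod: 358 × 1/4 = 89.5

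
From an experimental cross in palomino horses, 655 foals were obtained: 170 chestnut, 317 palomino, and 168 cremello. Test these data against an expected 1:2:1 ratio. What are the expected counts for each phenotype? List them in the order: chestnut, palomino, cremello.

163.75, 327.5, 163.75

Total ratio parts = 4. Expected numbers out of 655:
  chestnut: 655 × 1/4 = 163.75
  palomino: 655 × 2/4 = 327.5
  cremello: 655 × 1/4 = 163.75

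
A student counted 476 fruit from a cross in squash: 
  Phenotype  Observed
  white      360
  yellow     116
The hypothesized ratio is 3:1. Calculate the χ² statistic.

0.101

Under the 3:1 hypothesis (Σ ratio = 4, N = 476):
  white: 476 × 3/4 = 357
  yellow: 476 × 1/4 = 119
χ² = Σ (O − E)² / E
  white: (360 − 357)² / 357 = 0.0252
  yellow: (116 − 119)² / 119 = 0.0756
χ² = 0.0252 + 0.0756 = 0.1008 ≈ 0.101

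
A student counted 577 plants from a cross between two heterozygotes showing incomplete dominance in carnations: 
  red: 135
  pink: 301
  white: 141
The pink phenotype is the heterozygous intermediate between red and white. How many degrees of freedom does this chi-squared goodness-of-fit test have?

2

With incomplete dominance, a heterozygote × heterozygote cross gives a 1:2:1 phenotypic ratio.
A goodness-of-fit test with 3 phenotype classes has df = 3 − 1 = 2.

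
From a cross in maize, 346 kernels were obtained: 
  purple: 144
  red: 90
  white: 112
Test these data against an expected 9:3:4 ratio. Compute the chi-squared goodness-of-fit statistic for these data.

Expected counts for N = 346 under a 9:3:4 ratio (total parts = 16):
  purple: 346 × 9/16 = 194.625
  red: 346 × 3/16 = 64.875
  white: 346 × 4/16 = 86.5
χ² = Σ (O − E)² / E
  purple: (144 − 194.625)² / 194.625 = 13.1684
  red: (90 − 64.875)² / 64.875 = 9.7305
  white: (112 − 86.5)² / 86.5 = 7.5173
χ² = 13.1684 + 9.7305 + 7.5173 = 30.4162 ≈ 30.416

30.416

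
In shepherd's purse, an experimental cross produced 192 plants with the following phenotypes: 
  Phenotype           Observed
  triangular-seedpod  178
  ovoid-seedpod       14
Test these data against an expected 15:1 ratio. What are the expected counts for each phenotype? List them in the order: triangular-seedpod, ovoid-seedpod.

Total ratio parts = 16. Expected numbers out of 192:
  triangular-seedpod: 192 × 15/16 = 180
  ovoid-seedpod: 192 × 1/16 = 12

180, 12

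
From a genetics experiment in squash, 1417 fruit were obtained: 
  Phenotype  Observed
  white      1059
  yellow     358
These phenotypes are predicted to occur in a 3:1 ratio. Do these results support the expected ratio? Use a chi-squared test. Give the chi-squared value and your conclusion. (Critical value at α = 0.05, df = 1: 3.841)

0.053; consistent

Total ratio parts = 4. Expected numbers out of 1417:
  white: 1417 × 3/4 = 1062.75
  yellow: 1417 × 1/4 = 354.25
χ² = Σ (O − E)² / E
  white: (1059 − 1062.75)² / 1062.75 = 0.0132
  yellow: (358 − 354.25)² / 354.25 = 0.0397
χ² = 0.0132 + 0.0397 = 0.0529 ≈ 0.053
Degrees of freedom = 2 − 1 = 1; critical value at α = 0.05 is 3.841.
Since 0.053 < 3.841, we fail to reject the null hypothesis — the data are consistent with the 3:1 ratio.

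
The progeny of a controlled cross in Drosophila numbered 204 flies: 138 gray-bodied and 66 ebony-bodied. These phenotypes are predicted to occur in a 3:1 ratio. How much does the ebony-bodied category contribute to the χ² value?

Under the 3:1 hypothesis (Σ ratio = 4, N = 204):
  gray-bodied: 204 × 3/4 = 153
  ebony-bodied: 204 × 1/4 = 51
Contribution of ebony-bodied: (66 − 51)² / 51 = 4.4118

4.412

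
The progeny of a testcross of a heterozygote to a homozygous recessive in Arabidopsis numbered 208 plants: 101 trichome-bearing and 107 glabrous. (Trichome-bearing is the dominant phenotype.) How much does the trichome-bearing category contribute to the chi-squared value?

A testcross of a heterozygote (Aa × aa) gives a 1:1 phenotypic ratio.
Total ratio parts = 2. Expected numbers out of 208:
  trichome-bearing: 208 × 1/2 = 104
  glabrous: 208 × 1/2 = 104
Contribution of trichome-bearing: (101 − 104)² / 104 = 0.0865

0.087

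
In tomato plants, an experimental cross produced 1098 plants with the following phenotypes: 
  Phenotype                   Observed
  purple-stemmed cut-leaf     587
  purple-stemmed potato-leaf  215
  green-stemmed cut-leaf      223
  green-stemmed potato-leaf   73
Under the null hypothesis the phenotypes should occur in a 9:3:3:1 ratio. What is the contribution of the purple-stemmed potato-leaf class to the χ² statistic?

0.404

The 9:3:3:1 ratio has 16 parts, so with N = 1098 the expected counts are:
  purple-stemmed cut-leaf: 1098 × 9/16 = 617.625
  purple-stemmed potato-leaf: 1098 × 3/16 = 205.875
  green-stemmed cut-leaf: 1098 × 3/16 = 205.875
  green-stemmed potato-leaf: 1098 × 1/16 = 68.625
Contribution of purple-stemmed potato-leaf: (215 − 205.875)² / 205.875 = 0.4044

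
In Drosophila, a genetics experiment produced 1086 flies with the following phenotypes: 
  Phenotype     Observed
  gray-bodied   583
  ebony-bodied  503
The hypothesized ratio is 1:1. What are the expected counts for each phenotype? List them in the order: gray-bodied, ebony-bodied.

The 1:1 ratio has 2 parts, so with N = 1086 the expected counts are:
  gray-bodied: 1086 × 1/2 = 543
  ebony-bodied: 1086 × 1/2 = 543

543, 543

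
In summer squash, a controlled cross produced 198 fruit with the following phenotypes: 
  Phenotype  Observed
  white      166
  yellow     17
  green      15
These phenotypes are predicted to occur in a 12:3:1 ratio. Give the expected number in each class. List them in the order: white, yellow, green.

148.5, 37.125, 12.375

Under the 12:3:1 hypothesis (Σ ratio = 16, N = 198):
  white: 198 × 12/16 = 148.5
  yellow: 198 × 3/16 = 37.125
  green: 198 × 1/16 = 12.375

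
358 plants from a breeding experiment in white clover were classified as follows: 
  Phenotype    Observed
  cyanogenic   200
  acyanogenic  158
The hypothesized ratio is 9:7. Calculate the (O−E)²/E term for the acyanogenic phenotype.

Under the 9:7 hypothesis (Σ ratio = 16, N = 358):
  cyanogenic: 358 × 9/16 = 201.375
  acyanogenic: 358 × 7/16 = 156.625
Contribution of acyanogenic: (158 − 156.625)² / 156.625 = 0.0121

0.012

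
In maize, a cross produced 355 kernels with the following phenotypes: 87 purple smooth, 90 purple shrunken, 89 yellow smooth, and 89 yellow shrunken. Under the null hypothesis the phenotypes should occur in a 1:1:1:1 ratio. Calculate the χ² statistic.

0.054

Under the 1:1:1:1 hypothesis (Σ ratio = 4, N = 355):
  purple smooth: 355 × 1/4 = 88.75
  purple shrunken: 355 × 1/4 = 88.75
  yellow smooth: 355 × 1/4 = 88.75
  yellow shrunken: 355 × 1/4 = 88.75
χ² = Σ (O − E)² / E
  purple smooth: (87 − 88.75)² / 88.75 = 0.0345
  purple shrunken: (90 − 88.75)² / 88.75 = 0.0176
  yellow smooth: (89 − 88.75)² / 88.75 = 0.0007
  yellow shrunken: (89 − 88.75)² / 88.75 = 0.0007
χ² = 0.0345 + 0.0176 + 0.0007 + 0.0007 = 0.0535 ≈ 0.054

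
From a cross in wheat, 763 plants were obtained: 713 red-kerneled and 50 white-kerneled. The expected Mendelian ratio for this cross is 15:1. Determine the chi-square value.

The 15:1 ratio has 16 parts, so with N = 763 the expected counts are:
  red-kerneled: 763 × 15/16 = 715.3125
  white-kerneled: 763 × 1/16 = 47.6875
χ² = Σ (O − E)² / E
  red-kerneled: (713 − 715.3125)² / 715.3125 = 0.0075
  white-kerneled: (50 − 47.6875)² / 47.6875 = 0.1121
χ² = 0.0075 + 0.1121 = 0.1196 ≈ 0.120

0.120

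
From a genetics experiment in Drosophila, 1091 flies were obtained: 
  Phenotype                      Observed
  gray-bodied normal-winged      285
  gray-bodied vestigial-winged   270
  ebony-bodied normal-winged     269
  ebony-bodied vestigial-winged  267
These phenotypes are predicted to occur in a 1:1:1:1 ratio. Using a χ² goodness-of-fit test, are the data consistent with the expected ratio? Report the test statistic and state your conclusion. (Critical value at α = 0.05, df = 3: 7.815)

0.751; consistent

Under the 1:1:1:1 hypothesis (Σ ratio = 4, N = 1091):
  gray-bodied normal-winged: 1091 × 1/4 = 272.75
  gray-bodied vestigial-winged: 1091 × 1/4 = 272.75
  ebony-bodied normal-winged: 1091 × 1/4 = 272.75
  ebony-bodied vestigial-winged: 1091 × 1/4 = 272.75
χ² = Σ (O − E)² / E
  gray-bodied normal-winged: (285 − 272.75)² / 272.75 = 0.5502
  gray-bodied vestigial-winged: (270 − 272.75)² / 272.75 = 0.0277
  ebony-bodied normal-winged: (269 − 272.75)² / 272.75 = 0.0516
  ebony-bodied vestigial-winged: (267 − 272.75)² / 272.75 = 0.1212
χ² = 0.5502 + 0.0277 + 0.0516 + 0.1212 = 0.7507 ≈ 0.751
Degrees of freedom = 4 − 1 = 3; critical value at α = 0.05 is 7.815.
Since 0.751 < 7.815, we fail to reject the null hypothesis — the data are consistent with the 1:1:1:1 ratio.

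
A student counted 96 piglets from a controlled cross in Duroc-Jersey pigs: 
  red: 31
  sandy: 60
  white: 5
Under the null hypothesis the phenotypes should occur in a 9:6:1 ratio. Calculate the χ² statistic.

Total ratio parts = 16. Expected numbers out of 96:
  red: 96 × 9/16 = 54
  sandy: 96 × 6/16 = 36
  white: 96 × 1/16 = 6
χ² = Σ (O − E)² / E
  red: (31 − 54)² / 54 = 9.7963
  sandy: (60 − 36)² / 36 = 16.0000
  white: (5 − 6)² / 6 = 0.1667
χ² = 9.7963 + 16.0000 + 0.1667 = 25.963

25.963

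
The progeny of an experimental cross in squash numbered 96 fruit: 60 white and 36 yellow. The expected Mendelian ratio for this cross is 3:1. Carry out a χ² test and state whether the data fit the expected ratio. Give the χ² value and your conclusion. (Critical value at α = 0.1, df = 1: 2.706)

8.000; not consistent

Expected counts for N = 96 under a 3:1 ratio (total parts = 4):
  white: 96 × 3/4 = 72
  yellow: 96 × 1/4 = 24
χ² = Σ (O − E)² / E
  white: (60 − 72)² / 72 = 2.0000
  yellow: (36 − 24)² / 24 = 6.0000
χ² = 2.0000 + 6.0000 = 8.000
Degrees of freedom = 2 − 1 = 1; critical value at α = 0.1 is 2.706.
Since 8.000 > 2.706, we reject the null hypothesis — the data do not fit the 3:1 ratio.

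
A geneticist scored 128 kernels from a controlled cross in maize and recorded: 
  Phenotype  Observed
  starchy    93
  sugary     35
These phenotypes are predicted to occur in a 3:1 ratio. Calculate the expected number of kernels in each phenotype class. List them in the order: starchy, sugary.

Total ratio parts = 4. Expected numbers out of 128:
  starchy: 128 × 3/4 = 96
  sugary: 128 × 1/4 = 32

96, 32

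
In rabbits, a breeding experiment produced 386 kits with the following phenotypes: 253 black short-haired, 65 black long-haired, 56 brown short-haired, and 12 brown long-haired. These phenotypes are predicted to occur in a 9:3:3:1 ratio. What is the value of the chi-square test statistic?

16.478

Expected counts for N = 386 under a 9:3:3:1 ratio (total parts = 16):
  black short-haired: 386 × 9/16 = 217.125
  black long-haired: 386 × 3/16 = 72.375
  brown short-haired: 386 × 3/16 = 72.375
  brown long-haired: 386 × 1/16 = 24.125
χ² = Σ (O − E)² / E
  black short-haired: (253 − 217.125)² / 217.125 = 5.9275
  black long-haired: (65 − 72.375)² / 72.375 = 0.7515
  brown short-haired: (56 − 72.375)² / 72.375 = 3.7049
  brown long-haired: (12 − 24.125)² / 24.125 = 6.0939
χ² = 5.9275 + 0.7515 + 3.7049 + 6.0939 = 16.4778 ≈ 16.478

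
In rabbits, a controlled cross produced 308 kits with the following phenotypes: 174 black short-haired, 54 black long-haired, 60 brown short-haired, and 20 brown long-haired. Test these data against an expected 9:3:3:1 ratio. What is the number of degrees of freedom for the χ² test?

A goodness-of-fit test with 4 phenotype classes has df = 4 − 1 = 3.

3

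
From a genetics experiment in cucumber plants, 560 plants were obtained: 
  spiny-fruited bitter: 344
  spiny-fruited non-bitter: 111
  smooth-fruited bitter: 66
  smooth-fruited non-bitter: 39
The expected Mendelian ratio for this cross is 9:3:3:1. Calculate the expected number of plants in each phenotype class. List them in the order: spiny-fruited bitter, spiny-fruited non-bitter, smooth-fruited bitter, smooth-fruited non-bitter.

The 9:3:3:1 ratio has 16 parts, so with N = 560 the expected counts are:
  spiny-fruited bitter: 560 × 9/16 = 315
  spiny-fruited non-bitter: 560 × 3/16 = 105
  smooth-fruited bitter: 560 × 3/16 = 105
  smooth-fruited non-bitter: 560 × 1/16 = 35

315, 105, 105, 35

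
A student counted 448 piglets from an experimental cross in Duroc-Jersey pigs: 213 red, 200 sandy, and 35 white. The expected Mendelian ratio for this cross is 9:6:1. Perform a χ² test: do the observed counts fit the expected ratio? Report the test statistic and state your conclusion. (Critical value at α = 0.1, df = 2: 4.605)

13.881; not consistent

Under the 9:6:1 hypothesis (Σ ratio = 16, N = 448):
  red: 448 × 9/16 = 252
  sandy: 448 × 6/16 = 168
  white: 448 × 1/16 = 28
χ² = Σ (O − E)² / E
  red: (213 − 252)² / 252 = 6.0357
  sandy: (200 − 168)² / 168 = 6.0952
  white: (35 − 28)² / 28 = 1.7500
χ² = 6.0357 + 6.0952 + 1.7500 = 13.8809 ≈ 13.881
Degrees of freedom = 3 − 1 = 2; critical value at α = 0.1 is 4.605.
Since 13.881 > 4.605, we reject the null hypothesis — the data do not fit the 9:6:1 ratio.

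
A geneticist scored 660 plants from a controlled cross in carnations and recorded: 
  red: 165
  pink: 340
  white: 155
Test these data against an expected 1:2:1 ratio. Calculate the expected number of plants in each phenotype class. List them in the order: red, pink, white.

165, 330, 165

Expected counts for N = 660 under a 1:2:1 ratio (total parts = 4):
  red: 660 × 1/4 = 165
  pink: 660 × 2/4 = 330
  white: 660 × 1/4 = 165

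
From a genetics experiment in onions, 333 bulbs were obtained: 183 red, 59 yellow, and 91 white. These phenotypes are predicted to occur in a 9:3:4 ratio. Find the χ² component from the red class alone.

Under the 9:3:4 hypothesis (Σ ratio = 16, N = 333):
  red: 333 × 9/16 = 187.3125
  yellow: 333 × 3/16 = 62.4375
  white: 333 × 4/16 = 83.25
Contribution of red: (183 − 187.3125)² / 187.3125 = 0.0993

0.099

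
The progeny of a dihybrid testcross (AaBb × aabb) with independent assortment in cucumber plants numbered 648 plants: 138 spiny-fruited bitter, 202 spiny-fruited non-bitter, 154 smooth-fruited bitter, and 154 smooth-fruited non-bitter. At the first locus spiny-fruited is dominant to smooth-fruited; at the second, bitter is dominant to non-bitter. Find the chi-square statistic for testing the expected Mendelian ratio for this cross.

14.222

A dihybrid testcross with independent assortment gives a 1:1:1:1 ratio.
Expected counts for N = 648 under a 1:1:1:1 ratio (total parts = 4):
  spiny-fruited bitter: 648 × 1/4 = 162
  spiny-fruited non-bitter: 648 × 1/4 = 162
  smooth-fruited bitter: 648 × 1/4 = 162
  smooth-fruited non-bitter: 648 × 1/4 = 162
χ² = Σ (O − E)² / E
  spiny-fruited bitter: (138 − 162)² / 162 = 3.5556
  spiny-fruited non-bitter: (202 − 162)² / 162 = 9.8765
  smooth-fruited bitter: (154 − 162)² / 162 = 0.3951
  smooth-fruited non-bitter: (154 − 162)² / 162 = 0.3951
χ² = 3.5556 + 9.8765 + 0.3951 + 0.3951 = 14.2223 ≈ 14.222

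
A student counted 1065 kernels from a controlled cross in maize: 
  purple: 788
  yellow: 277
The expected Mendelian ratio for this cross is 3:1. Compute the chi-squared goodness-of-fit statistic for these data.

0.579

The 3:1 ratio has 4 parts, so with N = 1065 the expected counts are:
  purple: 1065 × 3/4 = 798.75
  yellow: 1065 × 1/4 = 266.25
χ² = Σ (O − E)² / E
  purple: (788 − 798.75)² / 798.75 = 0.1447
  yellow: (277 − 266.25)² / 266.25 = 0.4340
χ² = 0.1447 + 0.4340 = 0.5787 ≈ 0.579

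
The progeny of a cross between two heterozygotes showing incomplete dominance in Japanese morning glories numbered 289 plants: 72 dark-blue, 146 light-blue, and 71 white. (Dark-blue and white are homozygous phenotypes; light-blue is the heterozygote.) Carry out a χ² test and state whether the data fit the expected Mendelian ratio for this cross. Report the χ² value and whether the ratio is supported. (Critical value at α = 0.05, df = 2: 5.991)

0.038; consistent

With incomplete dominance, a heterozygote × heterozygote cross gives a 1:2:1 phenotypic ratio.
The 1:2:1 ratio has 4 parts, so with N = 289 the expected counts are:
  dark-blue: 289 × 1/4 = 72.25
  light-blue: 289 × 2/4 = 144.5
  white: 289 × 1/4 = 72.25
χ² = Σ (O − E)² / E
  dark-blue: (72 − 72.25)² / 72.25 = 0.0009
  light-blue: (146 − 144.5)² / 144.5 = 0.0156
  white: (71 − 72.25)² / 72.25 = 0.0216
χ² = 0.0009 + 0.0156 + 0.0216 = 0.0381 ≈ 0.038
Degrees of freedom = 3 − 1 = 2; critical value at α = 0.05 is 5.991.
Since 0.038 < 5.991, we fail to reject the null hypothesis — the data are consistent with the 1:2:1 ratio.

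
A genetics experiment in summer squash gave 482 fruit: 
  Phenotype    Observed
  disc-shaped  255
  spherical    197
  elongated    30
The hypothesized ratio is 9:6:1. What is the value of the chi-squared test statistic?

2.420

Under the 9:6:1 hypothesis (Σ ratio = 16, N = 482):
  disc-shaped: 482 × 9/16 = 271.125
  spherical: 482 × 6/16 = 180.75
  elongated: 482 × 1/16 = 30.125
χ² = Σ (O − E)² / E
  disc-shaped: (255 − 271.125)² / 271.125 = 0.9590
  spherical: (197 − 180.75)² / 180.75 = 1.4609
  elongated: (30 − 30.125)² / 30.125 = 0.0005
χ² = 0.9590 + 1.4609 + 0.0005 = 2.4204 ≈ 2.420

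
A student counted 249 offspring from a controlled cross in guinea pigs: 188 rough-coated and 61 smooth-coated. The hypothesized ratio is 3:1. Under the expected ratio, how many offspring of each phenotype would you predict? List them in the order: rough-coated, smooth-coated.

Expected counts for N = 249 under a 3:1 ratio (total parts = 4):
  rough-coated: 249 × 3/4 = 186.75
  smooth-coated: 249 × 1/4 = 62.25

186.75, 62.25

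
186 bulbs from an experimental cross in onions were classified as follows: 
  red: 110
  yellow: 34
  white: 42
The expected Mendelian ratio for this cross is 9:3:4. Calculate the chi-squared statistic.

0.734

The 9:3:4 ratio has 16 parts, so with N = 186 the expected counts are:
  red: 186 × 9/16 = 104.625
  yellow: 186 × 3/16 = 34.875
  white: 186 × 4/16 = 46.5
χ² = Σ (O − E)² / E
  red: (110 − 104.625)² / 104.625 = 0.2761
  yellow: (34 − 34.875)² / 34.875 = 0.0220
  white: (42 − 46.5)² / 46.5 = 0.4355
χ² = 0.2761 + 0.0220 + 0.4355 = 0.7336 ≈ 0.734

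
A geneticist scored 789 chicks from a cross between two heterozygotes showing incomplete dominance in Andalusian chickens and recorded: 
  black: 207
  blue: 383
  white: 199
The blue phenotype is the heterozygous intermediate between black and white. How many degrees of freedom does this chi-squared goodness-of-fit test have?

2

With incomplete dominance, a heterozygote × heterozygote cross gives a 1:2:1 phenotypic ratio.
A goodness-of-fit test with 3 phenotype classes has df = 3 − 1 = 2.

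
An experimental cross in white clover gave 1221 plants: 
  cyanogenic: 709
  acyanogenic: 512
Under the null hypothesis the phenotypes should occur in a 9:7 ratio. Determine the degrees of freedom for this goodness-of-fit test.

1

A goodness-of-fit test with 2 phenotype classes has df = 2 − 1 = 1.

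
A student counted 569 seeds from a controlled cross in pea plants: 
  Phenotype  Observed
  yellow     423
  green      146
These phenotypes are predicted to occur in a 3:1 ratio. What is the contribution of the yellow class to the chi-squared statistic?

0.033

Total ratio parts = 4. Expected numbers out of 569:
  yellow: 569 × 3/4 = 426.75
  green: 569 × 1/4 = 142.25
Contribution of yellow: (423 − 426.75)² / 426.75 = 0.0330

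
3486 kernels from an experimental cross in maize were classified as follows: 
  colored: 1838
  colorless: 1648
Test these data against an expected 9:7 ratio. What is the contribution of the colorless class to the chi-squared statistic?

9.900

Under the 9:7 hypothesis (Σ ratio = 16, N = 3486):
  colored: 3486 × 9/16 = 1960.875
  colorless: 3486 × 7/16 = 1525.125
Contribution of colorless: (1648 − 1525.125)² / 1525.125 = 9.8997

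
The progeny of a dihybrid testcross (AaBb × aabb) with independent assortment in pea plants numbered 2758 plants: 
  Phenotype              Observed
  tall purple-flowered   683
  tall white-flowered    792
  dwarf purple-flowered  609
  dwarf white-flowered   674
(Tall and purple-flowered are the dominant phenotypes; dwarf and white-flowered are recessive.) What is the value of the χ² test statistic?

25.046

A dihybrid testcross with independent assortment gives a 1:1:1:1 ratio.
Under the 1:1:1:1 hypothesis (Σ ratio = 4, N = 2758):
  tall purple-flowered: 2758 × 1/4 = 689.5
  tall white-flowered: 2758 × 1/4 = 689.5
  dwarf purple-flowered: 2758 × 1/4 = 689.5
  dwarf white-flowered: 2758 × 1/4 = 689.5
χ² = Σ (O − E)² / E
  tall purple-flowered: (683 − 689.5)² / 689.5 = 0.0613
  tall white-flowered: (792 − 689.5)² / 689.5 = 15.2375
  dwarf purple-flowered: (609 − 689.5)² / 689.5 = 9.3985
  dwarf white-flowered: (674 − 689.5)² / 689.5 = 0.3484
χ² = 0.0613 + 15.2375 + 9.3985 + 0.3484 = 25.0457 ≈ 25.046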